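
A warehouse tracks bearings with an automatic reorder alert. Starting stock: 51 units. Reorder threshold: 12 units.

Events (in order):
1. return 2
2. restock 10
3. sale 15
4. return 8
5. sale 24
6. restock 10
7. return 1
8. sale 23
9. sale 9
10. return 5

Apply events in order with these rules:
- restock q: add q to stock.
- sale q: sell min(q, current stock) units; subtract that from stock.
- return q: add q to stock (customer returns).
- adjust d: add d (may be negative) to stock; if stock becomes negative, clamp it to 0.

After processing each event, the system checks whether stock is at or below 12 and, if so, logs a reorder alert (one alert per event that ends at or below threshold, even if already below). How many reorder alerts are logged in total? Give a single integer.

Answer: 1

Derivation:
Processing events:
Start: stock = 51
  Event 1 (return 2): 51 + 2 = 53
  Event 2 (restock 10): 53 + 10 = 63
  Event 3 (sale 15): sell min(15,63)=15. stock: 63 - 15 = 48. total_sold = 15
  Event 4 (return 8): 48 + 8 = 56
  Event 5 (sale 24): sell min(24,56)=24. stock: 56 - 24 = 32. total_sold = 39
  Event 6 (restock 10): 32 + 10 = 42
  Event 7 (return 1): 42 + 1 = 43
  Event 8 (sale 23): sell min(23,43)=23. stock: 43 - 23 = 20. total_sold = 62
  Event 9 (sale 9): sell min(9,20)=9. stock: 20 - 9 = 11. total_sold = 71
  Event 10 (return 5): 11 + 5 = 16
Final: stock = 16, total_sold = 71

Checking against threshold 12:
  After event 1: stock=53 > 12
  After event 2: stock=63 > 12
  After event 3: stock=48 > 12
  After event 4: stock=56 > 12
  After event 5: stock=32 > 12
  After event 6: stock=42 > 12
  After event 7: stock=43 > 12
  After event 8: stock=20 > 12
  After event 9: stock=11 <= 12 -> ALERT
  After event 10: stock=16 > 12
Alert events: [9]. Count = 1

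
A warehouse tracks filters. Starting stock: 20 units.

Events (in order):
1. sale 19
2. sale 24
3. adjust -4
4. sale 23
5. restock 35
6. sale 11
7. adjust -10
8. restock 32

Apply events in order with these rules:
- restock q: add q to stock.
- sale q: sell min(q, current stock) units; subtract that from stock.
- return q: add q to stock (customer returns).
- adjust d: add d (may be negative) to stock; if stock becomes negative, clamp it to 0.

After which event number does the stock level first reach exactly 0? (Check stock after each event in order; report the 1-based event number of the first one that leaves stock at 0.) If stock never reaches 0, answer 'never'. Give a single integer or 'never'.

Answer: 2

Derivation:
Processing events:
Start: stock = 20
  Event 1 (sale 19): sell min(19,20)=19. stock: 20 - 19 = 1. total_sold = 19
  Event 2 (sale 24): sell min(24,1)=1. stock: 1 - 1 = 0. total_sold = 20
  Event 3 (adjust -4): 0 + -4 = 0 (clamped to 0)
  Event 4 (sale 23): sell min(23,0)=0. stock: 0 - 0 = 0. total_sold = 20
  Event 5 (restock 35): 0 + 35 = 35
  Event 6 (sale 11): sell min(11,35)=11. stock: 35 - 11 = 24. total_sold = 31
  Event 7 (adjust -10): 24 + -10 = 14
  Event 8 (restock 32): 14 + 32 = 46
Final: stock = 46, total_sold = 31

First zero at event 2.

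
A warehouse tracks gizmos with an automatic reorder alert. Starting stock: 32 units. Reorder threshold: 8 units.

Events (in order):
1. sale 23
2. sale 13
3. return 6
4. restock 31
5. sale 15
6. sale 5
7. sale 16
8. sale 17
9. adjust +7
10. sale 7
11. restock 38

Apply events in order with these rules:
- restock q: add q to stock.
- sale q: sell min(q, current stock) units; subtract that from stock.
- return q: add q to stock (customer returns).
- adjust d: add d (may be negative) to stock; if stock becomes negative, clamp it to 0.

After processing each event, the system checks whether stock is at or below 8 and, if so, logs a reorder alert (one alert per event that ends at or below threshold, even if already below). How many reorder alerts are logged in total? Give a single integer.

Answer: 6

Derivation:
Processing events:
Start: stock = 32
  Event 1 (sale 23): sell min(23,32)=23. stock: 32 - 23 = 9. total_sold = 23
  Event 2 (sale 13): sell min(13,9)=9. stock: 9 - 9 = 0. total_sold = 32
  Event 3 (return 6): 0 + 6 = 6
  Event 4 (restock 31): 6 + 31 = 37
  Event 5 (sale 15): sell min(15,37)=15. stock: 37 - 15 = 22. total_sold = 47
  Event 6 (sale 5): sell min(5,22)=5. stock: 22 - 5 = 17. total_sold = 52
  Event 7 (sale 16): sell min(16,17)=16. stock: 17 - 16 = 1. total_sold = 68
  Event 8 (sale 17): sell min(17,1)=1. stock: 1 - 1 = 0. total_sold = 69
  Event 9 (adjust +7): 0 + 7 = 7
  Event 10 (sale 7): sell min(7,7)=7. stock: 7 - 7 = 0. total_sold = 76
  Event 11 (restock 38): 0 + 38 = 38
Final: stock = 38, total_sold = 76

Checking against threshold 8:
  After event 1: stock=9 > 8
  After event 2: stock=0 <= 8 -> ALERT
  After event 3: stock=6 <= 8 -> ALERT
  After event 4: stock=37 > 8
  After event 5: stock=22 > 8
  After event 6: stock=17 > 8
  After event 7: stock=1 <= 8 -> ALERT
  After event 8: stock=0 <= 8 -> ALERT
  After event 9: stock=7 <= 8 -> ALERT
  After event 10: stock=0 <= 8 -> ALERT
  After event 11: stock=38 > 8
Alert events: [2, 3, 7, 8, 9, 10]. Count = 6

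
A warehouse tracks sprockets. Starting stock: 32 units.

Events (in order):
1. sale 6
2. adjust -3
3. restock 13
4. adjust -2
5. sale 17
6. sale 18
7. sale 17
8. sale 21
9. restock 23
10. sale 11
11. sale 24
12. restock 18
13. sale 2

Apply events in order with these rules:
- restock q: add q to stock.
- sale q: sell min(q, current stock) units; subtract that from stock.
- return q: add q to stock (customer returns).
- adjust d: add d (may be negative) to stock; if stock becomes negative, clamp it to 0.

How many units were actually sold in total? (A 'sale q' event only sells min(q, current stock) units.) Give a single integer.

Processing events:
Start: stock = 32
  Event 1 (sale 6): sell min(6,32)=6. stock: 32 - 6 = 26. total_sold = 6
  Event 2 (adjust -3): 26 + -3 = 23
  Event 3 (restock 13): 23 + 13 = 36
  Event 4 (adjust -2): 36 + -2 = 34
  Event 5 (sale 17): sell min(17,34)=17. stock: 34 - 17 = 17. total_sold = 23
  Event 6 (sale 18): sell min(18,17)=17. stock: 17 - 17 = 0. total_sold = 40
  Event 7 (sale 17): sell min(17,0)=0. stock: 0 - 0 = 0. total_sold = 40
  Event 8 (sale 21): sell min(21,0)=0. stock: 0 - 0 = 0. total_sold = 40
  Event 9 (restock 23): 0 + 23 = 23
  Event 10 (sale 11): sell min(11,23)=11. stock: 23 - 11 = 12. total_sold = 51
  Event 11 (sale 24): sell min(24,12)=12. stock: 12 - 12 = 0. total_sold = 63
  Event 12 (restock 18): 0 + 18 = 18
  Event 13 (sale 2): sell min(2,18)=2. stock: 18 - 2 = 16. total_sold = 65
Final: stock = 16, total_sold = 65

Answer: 65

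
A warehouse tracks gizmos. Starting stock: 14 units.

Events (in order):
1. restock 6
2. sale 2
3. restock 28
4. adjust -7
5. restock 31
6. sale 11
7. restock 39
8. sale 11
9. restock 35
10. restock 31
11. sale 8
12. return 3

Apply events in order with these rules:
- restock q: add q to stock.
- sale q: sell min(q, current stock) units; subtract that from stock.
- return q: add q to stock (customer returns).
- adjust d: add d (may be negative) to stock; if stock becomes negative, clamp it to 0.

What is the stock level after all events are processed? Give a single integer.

Processing events:
Start: stock = 14
  Event 1 (restock 6): 14 + 6 = 20
  Event 2 (sale 2): sell min(2,20)=2. stock: 20 - 2 = 18. total_sold = 2
  Event 3 (restock 28): 18 + 28 = 46
  Event 4 (adjust -7): 46 + -7 = 39
  Event 5 (restock 31): 39 + 31 = 70
  Event 6 (sale 11): sell min(11,70)=11. stock: 70 - 11 = 59. total_sold = 13
  Event 7 (restock 39): 59 + 39 = 98
  Event 8 (sale 11): sell min(11,98)=11. stock: 98 - 11 = 87. total_sold = 24
  Event 9 (restock 35): 87 + 35 = 122
  Event 10 (restock 31): 122 + 31 = 153
  Event 11 (sale 8): sell min(8,153)=8. stock: 153 - 8 = 145. total_sold = 32
  Event 12 (return 3): 145 + 3 = 148
Final: stock = 148, total_sold = 32

Answer: 148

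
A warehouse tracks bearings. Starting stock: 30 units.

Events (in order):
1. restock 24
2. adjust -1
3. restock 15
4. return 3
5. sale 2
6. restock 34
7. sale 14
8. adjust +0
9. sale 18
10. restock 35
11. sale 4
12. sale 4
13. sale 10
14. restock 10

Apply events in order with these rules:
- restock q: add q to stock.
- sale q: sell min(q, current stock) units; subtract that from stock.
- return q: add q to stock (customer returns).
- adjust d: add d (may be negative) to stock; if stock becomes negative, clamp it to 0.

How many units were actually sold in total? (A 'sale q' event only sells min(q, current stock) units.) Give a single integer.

Answer: 52

Derivation:
Processing events:
Start: stock = 30
  Event 1 (restock 24): 30 + 24 = 54
  Event 2 (adjust -1): 54 + -1 = 53
  Event 3 (restock 15): 53 + 15 = 68
  Event 4 (return 3): 68 + 3 = 71
  Event 5 (sale 2): sell min(2,71)=2. stock: 71 - 2 = 69. total_sold = 2
  Event 6 (restock 34): 69 + 34 = 103
  Event 7 (sale 14): sell min(14,103)=14. stock: 103 - 14 = 89. total_sold = 16
  Event 8 (adjust +0): 89 + 0 = 89
  Event 9 (sale 18): sell min(18,89)=18. stock: 89 - 18 = 71. total_sold = 34
  Event 10 (restock 35): 71 + 35 = 106
  Event 11 (sale 4): sell min(4,106)=4. stock: 106 - 4 = 102. total_sold = 38
  Event 12 (sale 4): sell min(4,102)=4. stock: 102 - 4 = 98. total_sold = 42
  Event 13 (sale 10): sell min(10,98)=10. stock: 98 - 10 = 88. total_sold = 52
  Event 14 (restock 10): 88 + 10 = 98
Final: stock = 98, total_sold = 52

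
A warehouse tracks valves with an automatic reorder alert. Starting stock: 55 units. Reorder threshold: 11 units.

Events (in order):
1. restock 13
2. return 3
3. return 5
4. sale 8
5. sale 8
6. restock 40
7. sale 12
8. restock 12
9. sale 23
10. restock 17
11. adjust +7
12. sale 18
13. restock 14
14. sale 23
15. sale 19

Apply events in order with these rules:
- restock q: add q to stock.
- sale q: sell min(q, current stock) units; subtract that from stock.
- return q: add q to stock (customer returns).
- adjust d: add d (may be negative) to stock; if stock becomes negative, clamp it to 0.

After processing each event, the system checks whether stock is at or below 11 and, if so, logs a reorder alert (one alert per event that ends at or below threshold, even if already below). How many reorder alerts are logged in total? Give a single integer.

Processing events:
Start: stock = 55
  Event 1 (restock 13): 55 + 13 = 68
  Event 2 (return 3): 68 + 3 = 71
  Event 3 (return 5): 71 + 5 = 76
  Event 4 (sale 8): sell min(8,76)=8. stock: 76 - 8 = 68. total_sold = 8
  Event 5 (sale 8): sell min(8,68)=8. stock: 68 - 8 = 60. total_sold = 16
  Event 6 (restock 40): 60 + 40 = 100
  Event 7 (sale 12): sell min(12,100)=12. stock: 100 - 12 = 88. total_sold = 28
  Event 8 (restock 12): 88 + 12 = 100
  Event 9 (sale 23): sell min(23,100)=23. stock: 100 - 23 = 77. total_sold = 51
  Event 10 (restock 17): 77 + 17 = 94
  Event 11 (adjust +7): 94 + 7 = 101
  Event 12 (sale 18): sell min(18,101)=18. stock: 101 - 18 = 83. total_sold = 69
  Event 13 (restock 14): 83 + 14 = 97
  Event 14 (sale 23): sell min(23,97)=23. stock: 97 - 23 = 74. total_sold = 92
  Event 15 (sale 19): sell min(19,74)=19. stock: 74 - 19 = 55. total_sold = 111
Final: stock = 55, total_sold = 111

Checking against threshold 11:
  After event 1: stock=68 > 11
  After event 2: stock=71 > 11
  After event 3: stock=76 > 11
  After event 4: stock=68 > 11
  After event 5: stock=60 > 11
  After event 6: stock=100 > 11
  After event 7: stock=88 > 11
  After event 8: stock=100 > 11
  After event 9: stock=77 > 11
  After event 10: stock=94 > 11
  After event 11: stock=101 > 11
  After event 12: stock=83 > 11
  After event 13: stock=97 > 11
  After event 14: stock=74 > 11
  After event 15: stock=55 > 11
Alert events: []. Count = 0

Answer: 0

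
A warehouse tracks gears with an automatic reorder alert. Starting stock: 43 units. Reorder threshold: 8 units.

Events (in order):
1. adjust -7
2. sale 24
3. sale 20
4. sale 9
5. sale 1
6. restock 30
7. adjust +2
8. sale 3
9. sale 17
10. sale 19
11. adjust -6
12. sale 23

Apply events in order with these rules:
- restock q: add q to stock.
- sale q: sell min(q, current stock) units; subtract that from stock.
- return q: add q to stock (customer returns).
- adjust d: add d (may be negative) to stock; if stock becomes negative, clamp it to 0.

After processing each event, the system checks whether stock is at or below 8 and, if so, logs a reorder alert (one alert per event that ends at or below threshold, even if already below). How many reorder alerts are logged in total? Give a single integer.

Answer: 6

Derivation:
Processing events:
Start: stock = 43
  Event 1 (adjust -7): 43 + -7 = 36
  Event 2 (sale 24): sell min(24,36)=24. stock: 36 - 24 = 12. total_sold = 24
  Event 3 (sale 20): sell min(20,12)=12. stock: 12 - 12 = 0. total_sold = 36
  Event 4 (sale 9): sell min(9,0)=0. stock: 0 - 0 = 0. total_sold = 36
  Event 5 (sale 1): sell min(1,0)=0. stock: 0 - 0 = 0. total_sold = 36
  Event 6 (restock 30): 0 + 30 = 30
  Event 7 (adjust +2): 30 + 2 = 32
  Event 8 (sale 3): sell min(3,32)=3. stock: 32 - 3 = 29. total_sold = 39
  Event 9 (sale 17): sell min(17,29)=17. stock: 29 - 17 = 12. total_sold = 56
  Event 10 (sale 19): sell min(19,12)=12. stock: 12 - 12 = 0. total_sold = 68
  Event 11 (adjust -6): 0 + -6 = 0 (clamped to 0)
  Event 12 (sale 23): sell min(23,0)=0. stock: 0 - 0 = 0. total_sold = 68
Final: stock = 0, total_sold = 68

Checking against threshold 8:
  After event 1: stock=36 > 8
  After event 2: stock=12 > 8
  After event 3: stock=0 <= 8 -> ALERT
  After event 4: stock=0 <= 8 -> ALERT
  After event 5: stock=0 <= 8 -> ALERT
  After event 6: stock=30 > 8
  After event 7: stock=32 > 8
  After event 8: stock=29 > 8
  After event 9: stock=12 > 8
  After event 10: stock=0 <= 8 -> ALERT
  After event 11: stock=0 <= 8 -> ALERT
  After event 12: stock=0 <= 8 -> ALERT
Alert events: [3, 4, 5, 10, 11, 12]. Count = 6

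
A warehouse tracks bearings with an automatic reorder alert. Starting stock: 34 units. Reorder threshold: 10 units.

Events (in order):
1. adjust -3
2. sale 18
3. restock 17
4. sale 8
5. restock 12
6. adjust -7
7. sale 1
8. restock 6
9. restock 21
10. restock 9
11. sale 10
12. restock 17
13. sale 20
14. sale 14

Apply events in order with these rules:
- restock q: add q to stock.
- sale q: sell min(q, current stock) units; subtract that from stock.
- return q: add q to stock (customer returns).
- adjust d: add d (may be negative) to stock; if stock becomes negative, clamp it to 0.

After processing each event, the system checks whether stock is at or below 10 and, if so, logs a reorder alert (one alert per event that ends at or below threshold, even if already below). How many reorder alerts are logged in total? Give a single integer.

Processing events:
Start: stock = 34
  Event 1 (adjust -3): 34 + -3 = 31
  Event 2 (sale 18): sell min(18,31)=18. stock: 31 - 18 = 13. total_sold = 18
  Event 3 (restock 17): 13 + 17 = 30
  Event 4 (sale 8): sell min(8,30)=8. stock: 30 - 8 = 22. total_sold = 26
  Event 5 (restock 12): 22 + 12 = 34
  Event 6 (adjust -7): 34 + -7 = 27
  Event 7 (sale 1): sell min(1,27)=1. stock: 27 - 1 = 26. total_sold = 27
  Event 8 (restock 6): 26 + 6 = 32
  Event 9 (restock 21): 32 + 21 = 53
  Event 10 (restock 9): 53 + 9 = 62
  Event 11 (sale 10): sell min(10,62)=10. stock: 62 - 10 = 52. total_sold = 37
  Event 12 (restock 17): 52 + 17 = 69
  Event 13 (sale 20): sell min(20,69)=20. stock: 69 - 20 = 49. total_sold = 57
  Event 14 (sale 14): sell min(14,49)=14. stock: 49 - 14 = 35. total_sold = 71
Final: stock = 35, total_sold = 71

Checking against threshold 10:
  After event 1: stock=31 > 10
  After event 2: stock=13 > 10
  After event 3: stock=30 > 10
  After event 4: stock=22 > 10
  After event 5: stock=34 > 10
  After event 6: stock=27 > 10
  After event 7: stock=26 > 10
  After event 8: stock=32 > 10
  After event 9: stock=53 > 10
  After event 10: stock=62 > 10
  After event 11: stock=52 > 10
  After event 12: stock=69 > 10
  After event 13: stock=49 > 10
  After event 14: stock=35 > 10
Alert events: []. Count = 0

Answer: 0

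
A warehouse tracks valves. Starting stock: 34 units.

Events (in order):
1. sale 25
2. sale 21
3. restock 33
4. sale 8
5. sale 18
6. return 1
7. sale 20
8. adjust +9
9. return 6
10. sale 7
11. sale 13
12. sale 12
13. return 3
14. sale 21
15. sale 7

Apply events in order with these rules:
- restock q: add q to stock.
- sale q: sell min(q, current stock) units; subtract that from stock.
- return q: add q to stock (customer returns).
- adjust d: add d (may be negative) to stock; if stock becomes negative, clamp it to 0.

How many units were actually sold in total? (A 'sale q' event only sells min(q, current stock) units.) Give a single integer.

Processing events:
Start: stock = 34
  Event 1 (sale 25): sell min(25,34)=25. stock: 34 - 25 = 9. total_sold = 25
  Event 2 (sale 21): sell min(21,9)=9. stock: 9 - 9 = 0. total_sold = 34
  Event 3 (restock 33): 0 + 33 = 33
  Event 4 (sale 8): sell min(8,33)=8. stock: 33 - 8 = 25. total_sold = 42
  Event 5 (sale 18): sell min(18,25)=18. stock: 25 - 18 = 7. total_sold = 60
  Event 6 (return 1): 7 + 1 = 8
  Event 7 (sale 20): sell min(20,8)=8. stock: 8 - 8 = 0. total_sold = 68
  Event 8 (adjust +9): 0 + 9 = 9
  Event 9 (return 6): 9 + 6 = 15
  Event 10 (sale 7): sell min(7,15)=7. stock: 15 - 7 = 8. total_sold = 75
  Event 11 (sale 13): sell min(13,8)=8. stock: 8 - 8 = 0. total_sold = 83
  Event 12 (sale 12): sell min(12,0)=0. stock: 0 - 0 = 0. total_sold = 83
  Event 13 (return 3): 0 + 3 = 3
  Event 14 (sale 21): sell min(21,3)=3. stock: 3 - 3 = 0. total_sold = 86
  Event 15 (sale 7): sell min(7,0)=0. stock: 0 - 0 = 0. total_sold = 86
Final: stock = 0, total_sold = 86

Answer: 86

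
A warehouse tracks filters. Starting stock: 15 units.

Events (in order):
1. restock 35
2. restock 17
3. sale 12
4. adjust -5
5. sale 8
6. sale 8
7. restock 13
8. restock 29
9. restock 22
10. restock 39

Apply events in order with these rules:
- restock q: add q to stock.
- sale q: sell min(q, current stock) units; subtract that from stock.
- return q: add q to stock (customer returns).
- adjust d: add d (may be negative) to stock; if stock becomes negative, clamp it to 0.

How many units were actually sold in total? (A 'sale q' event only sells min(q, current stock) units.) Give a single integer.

Answer: 28

Derivation:
Processing events:
Start: stock = 15
  Event 1 (restock 35): 15 + 35 = 50
  Event 2 (restock 17): 50 + 17 = 67
  Event 3 (sale 12): sell min(12,67)=12. stock: 67 - 12 = 55. total_sold = 12
  Event 4 (adjust -5): 55 + -5 = 50
  Event 5 (sale 8): sell min(8,50)=8. stock: 50 - 8 = 42. total_sold = 20
  Event 6 (sale 8): sell min(8,42)=8. stock: 42 - 8 = 34. total_sold = 28
  Event 7 (restock 13): 34 + 13 = 47
  Event 8 (restock 29): 47 + 29 = 76
  Event 9 (restock 22): 76 + 22 = 98
  Event 10 (restock 39): 98 + 39 = 137
Final: stock = 137, total_sold = 28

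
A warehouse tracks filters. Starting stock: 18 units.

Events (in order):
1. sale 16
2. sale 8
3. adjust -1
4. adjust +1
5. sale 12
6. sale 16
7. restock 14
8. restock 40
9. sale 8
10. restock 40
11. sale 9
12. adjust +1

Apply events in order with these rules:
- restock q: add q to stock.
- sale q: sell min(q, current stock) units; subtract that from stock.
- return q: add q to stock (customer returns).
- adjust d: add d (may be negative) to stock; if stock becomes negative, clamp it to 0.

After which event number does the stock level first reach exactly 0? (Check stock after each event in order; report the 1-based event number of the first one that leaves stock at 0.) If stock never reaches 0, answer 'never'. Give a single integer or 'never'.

Processing events:
Start: stock = 18
  Event 1 (sale 16): sell min(16,18)=16. stock: 18 - 16 = 2. total_sold = 16
  Event 2 (sale 8): sell min(8,2)=2. stock: 2 - 2 = 0. total_sold = 18
  Event 3 (adjust -1): 0 + -1 = 0 (clamped to 0)
  Event 4 (adjust +1): 0 + 1 = 1
  Event 5 (sale 12): sell min(12,1)=1. stock: 1 - 1 = 0. total_sold = 19
  Event 6 (sale 16): sell min(16,0)=0. stock: 0 - 0 = 0. total_sold = 19
  Event 7 (restock 14): 0 + 14 = 14
  Event 8 (restock 40): 14 + 40 = 54
  Event 9 (sale 8): sell min(8,54)=8. stock: 54 - 8 = 46. total_sold = 27
  Event 10 (restock 40): 46 + 40 = 86
  Event 11 (sale 9): sell min(9,86)=9. stock: 86 - 9 = 77. total_sold = 36
  Event 12 (adjust +1): 77 + 1 = 78
Final: stock = 78, total_sold = 36

First zero at event 2.

Answer: 2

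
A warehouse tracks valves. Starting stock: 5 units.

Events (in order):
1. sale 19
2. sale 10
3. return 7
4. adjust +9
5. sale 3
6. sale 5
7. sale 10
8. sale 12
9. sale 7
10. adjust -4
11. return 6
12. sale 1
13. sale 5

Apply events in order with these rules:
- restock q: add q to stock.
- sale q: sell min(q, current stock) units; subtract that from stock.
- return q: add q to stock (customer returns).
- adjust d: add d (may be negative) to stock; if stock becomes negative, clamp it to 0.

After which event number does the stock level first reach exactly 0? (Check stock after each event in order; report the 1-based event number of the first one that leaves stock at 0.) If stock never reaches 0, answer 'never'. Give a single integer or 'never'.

Answer: 1

Derivation:
Processing events:
Start: stock = 5
  Event 1 (sale 19): sell min(19,5)=5. stock: 5 - 5 = 0. total_sold = 5
  Event 2 (sale 10): sell min(10,0)=0. stock: 0 - 0 = 0. total_sold = 5
  Event 3 (return 7): 0 + 7 = 7
  Event 4 (adjust +9): 7 + 9 = 16
  Event 5 (sale 3): sell min(3,16)=3. stock: 16 - 3 = 13. total_sold = 8
  Event 6 (sale 5): sell min(5,13)=5. stock: 13 - 5 = 8. total_sold = 13
  Event 7 (sale 10): sell min(10,8)=8. stock: 8 - 8 = 0. total_sold = 21
  Event 8 (sale 12): sell min(12,0)=0. stock: 0 - 0 = 0. total_sold = 21
  Event 9 (sale 7): sell min(7,0)=0. stock: 0 - 0 = 0. total_sold = 21
  Event 10 (adjust -4): 0 + -4 = 0 (clamped to 0)
  Event 11 (return 6): 0 + 6 = 6
  Event 12 (sale 1): sell min(1,6)=1. stock: 6 - 1 = 5. total_sold = 22
  Event 13 (sale 5): sell min(5,5)=5. stock: 5 - 5 = 0. total_sold = 27
Final: stock = 0, total_sold = 27

First zero at event 1.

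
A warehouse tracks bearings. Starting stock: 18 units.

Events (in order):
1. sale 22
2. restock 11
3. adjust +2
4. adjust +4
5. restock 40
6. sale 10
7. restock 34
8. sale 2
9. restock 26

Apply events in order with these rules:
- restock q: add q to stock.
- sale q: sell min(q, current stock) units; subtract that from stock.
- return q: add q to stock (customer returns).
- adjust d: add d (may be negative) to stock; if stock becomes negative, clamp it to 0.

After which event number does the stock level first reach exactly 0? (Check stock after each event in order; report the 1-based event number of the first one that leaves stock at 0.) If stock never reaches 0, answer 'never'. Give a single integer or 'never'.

Processing events:
Start: stock = 18
  Event 1 (sale 22): sell min(22,18)=18. stock: 18 - 18 = 0. total_sold = 18
  Event 2 (restock 11): 0 + 11 = 11
  Event 3 (adjust +2): 11 + 2 = 13
  Event 4 (adjust +4): 13 + 4 = 17
  Event 5 (restock 40): 17 + 40 = 57
  Event 6 (sale 10): sell min(10,57)=10. stock: 57 - 10 = 47. total_sold = 28
  Event 7 (restock 34): 47 + 34 = 81
  Event 8 (sale 2): sell min(2,81)=2. stock: 81 - 2 = 79. total_sold = 30
  Event 9 (restock 26): 79 + 26 = 105
Final: stock = 105, total_sold = 30

First zero at event 1.

Answer: 1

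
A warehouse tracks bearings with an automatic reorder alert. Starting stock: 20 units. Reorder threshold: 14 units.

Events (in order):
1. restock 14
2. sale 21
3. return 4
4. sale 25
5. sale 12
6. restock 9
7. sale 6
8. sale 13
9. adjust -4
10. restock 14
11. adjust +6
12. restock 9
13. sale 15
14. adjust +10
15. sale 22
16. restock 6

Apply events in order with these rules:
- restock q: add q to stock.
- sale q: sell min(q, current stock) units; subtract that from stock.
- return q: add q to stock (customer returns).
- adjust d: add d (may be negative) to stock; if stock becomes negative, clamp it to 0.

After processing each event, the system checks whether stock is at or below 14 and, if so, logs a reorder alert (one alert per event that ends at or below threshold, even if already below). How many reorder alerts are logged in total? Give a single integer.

Answer: 11

Derivation:
Processing events:
Start: stock = 20
  Event 1 (restock 14): 20 + 14 = 34
  Event 2 (sale 21): sell min(21,34)=21. stock: 34 - 21 = 13. total_sold = 21
  Event 3 (return 4): 13 + 4 = 17
  Event 4 (sale 25): sell min(25,17)=17. stock: 17 - 17 = 0. total_sold = 38
  Event 5 (sale 12): sell min(12,0)=0. stock: 0 - 0 = 0. total_sold = 38
  Event 6 (restock 9): 0 + 9 = 9
  Event 7 (sale 6): sell min(6,9)=6. stock: 9 - 6 = 3. total_sold = 44
  Event 8 (sale 13): sell min(13,3)=3. stock: 3 - 3 = 0. total_sold = 47
  Event 9 (adjust -4): 0 + -4 = 0 (clamped to 0)
  Event 10 (restock 14): 0 + 14 = 14
  Event 11 (adjust +6): 14 + 6 = 20
  Event 12 (restock 9): 20 + 9 = 29
  Event 13 (sale 15): sell min(15,29)=15. stock: 29 - 15 = 14. total_sold = 62
  Event 14 (adjust +10): 14 + 10 = 24
  Event 15 (sale 22): sell min(22,24)=22. stock: 24 - 22 = 2. total_sold = 84
  Event 16 (restock 6): 2 + 6 = 8
Final: stock = 8, total_sold = 84

Checking against threshold 14:
  After event 1: stock=34 > 14
  After event 2: stock=13 <= 14 -> ALERT
  After event 3: stock=17 > 14
  After event 4: stock=0 <= 14 -> ALERT
  After event 5: stock=0 <= 14 -> ALERT
  After event 6: stock=9 <= 14 -> ALERT
  After event 7: stock=3 <= 14 -> ALERT
  After event 8: stock=0 <= 14 -> ALERT
  After event 9: stock=0 <= 14 -> ALERT
  After event 10: stock=14 <= 14 -> ALERT
  After event 11: stock=20 > 14
  After event 12: stock=29 > 14
  After event 13: stock=14 <= 14 -> ALERT
  After event 14: stock=24 > 14
  After event 15: stock=2 <= 14 -> ALERT
  After event 16: stock=8 <= 14 -> ALERT
Alert events: [2, 4, 5, 6, 7, 8, 9, 10, 13, 15, 16]. Count = 11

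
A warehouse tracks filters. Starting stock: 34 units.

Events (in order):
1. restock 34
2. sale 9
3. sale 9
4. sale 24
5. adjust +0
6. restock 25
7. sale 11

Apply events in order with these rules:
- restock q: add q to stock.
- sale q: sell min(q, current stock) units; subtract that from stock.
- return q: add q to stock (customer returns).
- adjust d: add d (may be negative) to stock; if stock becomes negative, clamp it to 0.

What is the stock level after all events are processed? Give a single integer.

Answer: 40

Derivation:
Processing events:
Start: stock = 34
  Event 1 (restock 34): 34 + 34 = 68
  Event 2 (sale 9): sell min(9,68)=9. stock: 68 - 9 = 59. total_sold = 9
  Event 3 (sale 9): sell min(9,59)=9. stock: 59 - 9 = 50. total_sold = 18
  Event 4 (sale 24): sell min(24,50)=24. stock: 50 - 24 = 26. total_sold = 42
  Event 5 (adjust +0): 26 + 0 = 26
  Event 6 (restock 25): 26 + 25 = 51
  Event 7 (sale 11): sell min(11,51)=11. stock: 51 - 11 = 40. total_sold = 53
Final: stock = 40, total_sold = 53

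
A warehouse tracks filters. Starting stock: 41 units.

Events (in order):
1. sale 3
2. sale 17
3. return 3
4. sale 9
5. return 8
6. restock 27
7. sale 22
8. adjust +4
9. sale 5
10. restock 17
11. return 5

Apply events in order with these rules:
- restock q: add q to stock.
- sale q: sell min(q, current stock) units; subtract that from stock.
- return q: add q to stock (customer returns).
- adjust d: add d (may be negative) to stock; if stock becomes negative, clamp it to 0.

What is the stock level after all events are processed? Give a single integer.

Processing events:
Start: stock = 41
  Event 1 (sale 3): sell min(3,41)=3. stock: 41 - 3 = 38. total_sold = 3
  Event 2 (sale 17): sell min(17,38)=17. stock: 38 - 17 = 21. total_sold = 20
  Event 3 (return 3): 21 + 3 = 24
  Event 4 (sale 9): sell min(9,24)=9. stock: 24 - 9 = 15. total_sold = 29
  Event 5 (return 8): 15 + 8 = 23
  Event 6 (restock 27): 23 + 27 = 50
  Event 7 (sale 22): sell min(22,50)=22. stock: 50 - 22 = 28. total_sold = 51
  Event 8 (adjust +4): 28 + 4 = 32
  Event 9 (sale 5): sell min(5,32)=5. stock: 32 - 5 = 27. total_sold = 56
  Event 10 (restock 17): 27 + 17 = 44
  Event 11 (return 5): 44 + 5 = 49
Final: stock = 49, total_sold = 56

Answer: 49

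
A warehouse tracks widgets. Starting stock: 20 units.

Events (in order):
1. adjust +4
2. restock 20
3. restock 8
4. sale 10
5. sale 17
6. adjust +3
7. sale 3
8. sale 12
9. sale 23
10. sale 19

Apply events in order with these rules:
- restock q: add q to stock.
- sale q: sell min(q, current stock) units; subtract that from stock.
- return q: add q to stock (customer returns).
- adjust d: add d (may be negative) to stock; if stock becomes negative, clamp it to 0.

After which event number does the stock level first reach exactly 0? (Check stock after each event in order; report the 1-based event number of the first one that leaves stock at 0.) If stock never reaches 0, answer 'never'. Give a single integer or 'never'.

Answer: 9

Derivation:
Processing events:
Start: stock = 20
  Event 1 (adjust +4): 20 + 4 = 24
  Event 2 (restock 20): 24 + 20 = 44
  Event 3 (restock 8): 44 + 8 = 52
  Event 4 (sale 10): sell min(10,52)=10. stock: 52 - 10 = 42. total_sold = 10
  Event 5 (sale 17): sell min(17,42)=17. stock: 42 - 17 = 25. total_sold = 27
  Event 6 (adjust +3): 25 + 3 = 28
  Event 7 (sale 3): sell min(3,28)=3. stock: 28 - 3 = 25. total_sold = 30
  Event 8 (sale 12): sell min(12,25)=12. stock: 25 - 12 = 13. total_sold = 42
  Event 9 (sale 23): sell min(23,13)=13. stock: 13 - 13 = 0. total_sold = 55
  Event 10 (sale 19): sell min(19,0)=0. stock: 0 - 0 = 0. total_sold = 55
Final: stock = 0, total_sold = 55

First zero at event 9.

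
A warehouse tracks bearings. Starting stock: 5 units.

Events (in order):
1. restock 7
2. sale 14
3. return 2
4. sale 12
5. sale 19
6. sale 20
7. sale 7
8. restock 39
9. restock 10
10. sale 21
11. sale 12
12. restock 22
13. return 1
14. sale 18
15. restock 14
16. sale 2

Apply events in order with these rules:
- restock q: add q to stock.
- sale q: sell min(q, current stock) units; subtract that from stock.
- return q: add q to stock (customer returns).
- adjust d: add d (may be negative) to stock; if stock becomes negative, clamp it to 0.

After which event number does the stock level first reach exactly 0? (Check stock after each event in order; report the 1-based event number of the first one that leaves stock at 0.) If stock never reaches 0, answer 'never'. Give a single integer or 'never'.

Answer: 2

Derivation:
Processing events:
Start: stock = 5
  Event 1 (restock 7): 5 + 7 = 12
  Event 2 (sale 14): sell min(14,12)=12. stock: 12 - 12 = 0. total_sold = 12
  Event 3 (return 2): 0 + 2 = 2
  Event 4 (sale 12): sell min(12,2)=2. stock: 2 - 2 = 0. total_sold = 14
  Event 5 (sale 19): sell min(19,0)=0. stock: 0 - 0 = 0. total_sold = 14
  Event 6 (sale 20): sell min(20,0)=0. stock: 0 - 0 = 0. total_sold = 14
  Event 7 (sale 7): sell min(7,0)=0. stock: 0 - 0 = 0. total_sold = 14
  Event 8 (restock 39): 0 + 39 = 39
  Event 9 (restock 10): 39 + 10 = 49
  Event 10 (sale 21): sell min(21,49)=21. stock: 49 - 21 = 28. total_sold = 35
  Event 11 (sale 12): sell min(12,28)=12. stock: 28 - 12 = 16. total_sold = 47
  Event 12 (restock 22): 16 + 22 = 38
  Event 13 (return 1): 38 + 1 = 39
  Event 14 (sale 18): sell min(18,39)=18. stock: 39 - 18 = 21. total_sold = 65
  Event 15 (restock 14): 21 + 14 = 35
  Event 16 (sale 2): sell min(2,35)=2. stock: 35 - 2 = 33. total_sold = 67
Final: stock = 33, total_sold = 67

First zero at event 2.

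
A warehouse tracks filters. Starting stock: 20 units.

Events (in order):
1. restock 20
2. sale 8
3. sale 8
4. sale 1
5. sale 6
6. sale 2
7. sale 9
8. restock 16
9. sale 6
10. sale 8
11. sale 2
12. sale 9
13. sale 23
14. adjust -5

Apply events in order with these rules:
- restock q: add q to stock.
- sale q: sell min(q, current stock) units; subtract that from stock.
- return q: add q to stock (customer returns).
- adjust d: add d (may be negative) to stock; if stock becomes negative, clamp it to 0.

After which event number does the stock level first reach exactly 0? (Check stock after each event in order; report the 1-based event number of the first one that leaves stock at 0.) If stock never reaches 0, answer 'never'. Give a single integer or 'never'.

Answer: 12

Derivation:
Processing events:
Start: stock = 20
  Event 1 (restock 20): 20 + 20 = 40
  Event 2 (sale 8): sell min(8,40)=8. stock: 40 - 8 = 32. total_sold = 8
  Event 3 (sale 8): sell min(8,32)=8. stock: 32 - 8 = 24. total_sold = 16
  Event 4 (sale 1): sell min(1,24)=1. stock: 24 - 1 = 23. total_sold = 17
  Event 5 (sale 6): sell min(6,23)=6. stock: 23 - 6 = 17. total_sold = 23
  Event 6 (sale 2): sell min(2,17)=2. stock: 17 - 2 = 15. total_sold = 25
  Event 7 (sale 9): sell min(9,15)=9. stock: 15 - 9 = 6. total_sold = 34
  Event 8 (restock 16): 6 + 16 = 22
  Event 9 (sale 6): sell min(6,22)=6. stock: 22 - 6 = 16. total_sold = 40
  Event 10 (sale 8): sell min(8,16)=8. stock: 16 - 8 = 8. total_sold = 48
  Event 11 (sale 2): sell min(2,8)=2. stock: 8 - 2 = 6. total_sold = 50
  Event 12 (sale 9): sell min(9,6)=6. stock: 6 - 6 = 0. total_sold = 56
  Event 13 (sale 23): sell min(23,0)=0. stock: 0 - 0 = 0. total_sold = 56
  Event 14 (adjust -5): 0 + -5 = 0 (clamped to 0)
Final: stock = 0, total_sold = 56

First zero at event 12.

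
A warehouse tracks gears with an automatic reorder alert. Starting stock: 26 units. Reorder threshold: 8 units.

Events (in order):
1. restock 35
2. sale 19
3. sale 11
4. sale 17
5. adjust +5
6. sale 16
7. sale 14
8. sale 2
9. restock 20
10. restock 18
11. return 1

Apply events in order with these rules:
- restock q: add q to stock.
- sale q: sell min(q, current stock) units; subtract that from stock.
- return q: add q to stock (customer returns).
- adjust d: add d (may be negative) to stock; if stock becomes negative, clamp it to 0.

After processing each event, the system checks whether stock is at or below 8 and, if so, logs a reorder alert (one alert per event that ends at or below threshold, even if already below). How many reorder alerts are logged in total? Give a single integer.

Processing events:
Start: stock = 26
  Event 1 (restock 35): 26 + 35 = 61
  Event 2 (sale 19): sell min(19,61)=19. stock: 61 - 19 = 42. total_sold = 19
  Event 3 (sale 11): sell min(11,42)=11. stock: 42 - 11 = 31. total_sold = 30
  Event 4 (sale 17): sell min(17,31)=17. stock: 31 - 17 = 14. total_sold = 47
  Event 5 (adjust +5): 14 + 5 = 19
  Event 6 (sale 16): sell min(16,19)=16. stock: 19 - 16 = 3. total_sold = 63
  Event 7 (sale 14): sell min(14,3)=3. stock: 3 - 3 = 0. total_sold = 66
  Event 8 (sale 2): sell min(2,0)=0. stock: 0 - 0 = 0. total_sold = 66
  Event 9 (restock 20): 0 + 20 = 20
  Event 10 (restock 18): 20 + 18 = 38
  Event 11 (return 1): 38 + 1 = 39
Final: stock = 39, total_sold = 66

Checking against threshold 8:
  After event 1: stock=61 > 8
  After event 2: stock=42 > 8
  After event 3: stock=31 > 8
  After event 4: stock=14 > 8
  After event 5: stock=19 > 8
  After event 6: stock=3 <= 8 -> ALERT
  After event 7: stock=0 <= 8 -> ALERT
  After event 8: stock=0 <= 8 -> ALERT
  After event 9: stock=20 > 8
  After event 10: stock=38 > 8
  After event 11: stock=39 > 8
Alert events: [6, 7, 8]. Count = 3

Answer: 3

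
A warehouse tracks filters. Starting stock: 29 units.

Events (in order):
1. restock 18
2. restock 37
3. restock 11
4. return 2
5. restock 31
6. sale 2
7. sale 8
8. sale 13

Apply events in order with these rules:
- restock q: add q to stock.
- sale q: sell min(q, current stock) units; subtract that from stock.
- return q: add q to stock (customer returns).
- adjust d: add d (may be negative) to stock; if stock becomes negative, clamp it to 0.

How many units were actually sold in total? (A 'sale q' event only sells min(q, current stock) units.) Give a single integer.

Answer: 23

Derivation:
Processing events:
Start: stock = 29
  Event 1 (restock 18): 29 + 18 = 47
  Event 2 (restock 37): 47 + 37 = 84
  Event 3 (restock 11): 84 + 11 = 95
  Event 4 (return 2): 95 + 2 = 97
  Event 5 (restock 31): 97 + 31 = 128
  Event 6 (sale 2): sell min(2,128)=2. stock: 128 - 2 = 126. total_sold = 2
  Event 7 (sale 8): sell min(8,126)=8. stock: 126 - 8 = 118. total_sold = 10
  Event 8 (sale 13): sell min(13,118)=13. stock: 118 - 13 = 105. total_sold = 23
Final: stock = 105, total_sold = 23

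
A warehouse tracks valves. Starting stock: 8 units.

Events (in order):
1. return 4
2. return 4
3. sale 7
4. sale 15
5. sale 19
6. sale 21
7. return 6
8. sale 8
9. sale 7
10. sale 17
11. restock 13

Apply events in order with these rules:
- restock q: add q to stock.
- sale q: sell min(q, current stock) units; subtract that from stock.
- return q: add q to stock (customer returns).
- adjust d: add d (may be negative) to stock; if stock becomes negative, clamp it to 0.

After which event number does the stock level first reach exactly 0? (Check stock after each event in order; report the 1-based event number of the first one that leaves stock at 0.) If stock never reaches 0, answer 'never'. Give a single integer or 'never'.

Processing events:
Start: stock = 8
  Event 1 (return 4): 8 + 4 = 12
  Event 2 (return 4): 12 + 4 = 16
  Event 3 (sale 7): sell min(7,16)=7. stock: 16 - 7 = 9. total_sold = 7
  Event 4 (sale 15): sell min(15,9)=9. stock: 9 - 9 = 0. total_sold = 16
  Event 5 (sale 19): sell min(19,0)=0. stock: 0 - 0 = 0. total_sold = 16
  Event 6 (sale 21): sell min(21,0)=0. stock: 0 - 0 = 0. total_sold = 16
  Event 7 (return 6): 0 + 6 = 6
  Event 8 (sale 8): sell min(8,6)=6. stock: 6 - 6 = 0. total_sold = 22
  Event 9 (sale 7): sell min(7,0)=0. stock: 0 - 0 = 0. total_sold = 22
  Event 10 (sale 17): sell min(17,0)=0. stock: 0 - 0 = 0. total_sold = 22
  Event 11 (restock 13): 0 + 13 = 13
Final: stock = 13, total_sold = 22

First zero at event 4.

Answer: 4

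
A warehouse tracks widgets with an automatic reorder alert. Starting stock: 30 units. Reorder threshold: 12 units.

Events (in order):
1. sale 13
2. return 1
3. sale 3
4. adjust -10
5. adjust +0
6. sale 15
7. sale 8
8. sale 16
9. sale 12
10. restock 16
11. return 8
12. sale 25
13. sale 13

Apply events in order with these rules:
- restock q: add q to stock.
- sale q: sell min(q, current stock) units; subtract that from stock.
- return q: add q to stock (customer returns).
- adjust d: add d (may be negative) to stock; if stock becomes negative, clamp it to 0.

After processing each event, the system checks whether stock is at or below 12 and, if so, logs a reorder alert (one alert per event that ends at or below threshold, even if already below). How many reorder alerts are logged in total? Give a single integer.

Answer: 8

Derivation:
Processing events:
Start: stock = 30
  Event 1 (sale 13): sell min(13,30)=13. stock: 30 - 13 = 17. total_sold = 13
  Event 2 (return 1): 17 + 1 = 18
  Event 3 (sale 3): sell min(3,18)=3. stock: 18 - 3 = 15. total_sold = 16
  Event 4 (adjust -10): 15 + -10 = 5
  Event 5 (adjust +0): 5 + 0 = 5
  Event 6 (sale 15): sell min(15,5)=5. stock: 5 - 5 = 0. total_sold = 21
  Event 7 (sale 8): sell min(8,0)=0. stock: 0 - 0 = 0. total_sold = 21
  Event 8 (sale 16): sell min(16,0)=0. stock: 0 - 0 = 0. total_sold = 21
  Event 9 (sale 12): sell min(12,0)=0. stock: 0 - 0 = 0. total_sold = 21
  Event 10 (restock 16): 0 + 16 = 16
  Event 11 (return 8): 16 + 8 = 24
  Event 12 (sale 25): sell min(25,24)=24. stock: 24 - 24 = 0. total_sold = 45
  Event 13 (sale 13): sell min(13,0)=0. stock: 0 - 0 = 0. total_sold = 45
Final: stock = 0, total_sold = 45

Checking against threshold 12:
  After event 1: stock=17 > 12
  After event 2: stock=18 > 12
  After event 3: stock=15 > 12
  After event 4: stock=5 <= 12 -> ALERT
  After event 5: stock=5 <= 12 -> ALERT
  After event 6: stock=0 <= 12 -> ALERT
  After event 7: stock=0 <= 12 -> ALERT
  After event 8: stock=0 <= 12 -> ALERT
  After event 9: stock=0 <= 12 -> ALERT
  After event 10: stock=16 > 12
  After event 11: stock=24 > 12
  After event 12: stock=0 <= 12 -> ALERT
  After event 13: stock=0 <= 12 -> ALERT
Alert events: [4, 5, 6, 7, 8, 9, 12, 13]. Count = 8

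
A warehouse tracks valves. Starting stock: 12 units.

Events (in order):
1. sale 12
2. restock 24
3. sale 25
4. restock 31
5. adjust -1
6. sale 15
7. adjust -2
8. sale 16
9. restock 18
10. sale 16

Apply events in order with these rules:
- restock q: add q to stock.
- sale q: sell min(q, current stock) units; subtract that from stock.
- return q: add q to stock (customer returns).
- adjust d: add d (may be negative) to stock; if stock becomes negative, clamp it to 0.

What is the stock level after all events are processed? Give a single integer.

Processing events:
Start: stock = 12
  Event 1 (sale 12): sell min(12,12)=12. stock: 12 - 12 = 0. total_sold = 12
  Event 2 (restock 24): 0 + 24 = 24
  Event 3 (sale 25): sell min(25,24)=24. stock: 24 - 24 = 0. total_sold = 36
  Event 4 (restock 31): 0 + 31 = 31
  Event 5 (adjust -1): 31 + -1 = 30
  Event 6 (sale 15): sell min(15,30)=15. stock: 30 - 15 = 15. total_sold = 51
  Event 7 (adjust -2): 15 + -2 = 13
  Event 8 (sale 16): sell min(16,13)=13. stock: 13 - 13 = 0. total_sold = 64
  Event 9 (restock 18): 0 + 18 = 18
  Event 10 (sale 16): sell min(16,18)=16. stock: 18 - 16 = 2. total_sold = 80
Final: stock = 2, total_sold = 80

Answer: 2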